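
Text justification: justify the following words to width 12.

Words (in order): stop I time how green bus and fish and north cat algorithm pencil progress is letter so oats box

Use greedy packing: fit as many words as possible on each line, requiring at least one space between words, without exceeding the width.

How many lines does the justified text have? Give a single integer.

Line 1: ['stop', 'I', 'time'] (min_width=11, slack=1)
Line 2: ['how', 'green'] (min_width=9, slack=3)
Line 3: ['bus', 'and', 'fish'] (min_width=12, slack=0)
Line 4: ['and', 'north'] (min_width=9, slack=3)
Line 5: ['cat'] (min_width=3, slack=9)
Line 6: ['algorithm'] (min_width=9, slack=3)
Line 7: ['pencil'] (min_width=6, slack=6)
Line 8: ['progress', 'is'] (min_width=11, slack=1)
Line 9: ['letter', 'so'] (min_width=9, slack=3)
Line 10: ['oats', 'box'] (min_width=8, slack=4)
Total lines: 10

Answer: 10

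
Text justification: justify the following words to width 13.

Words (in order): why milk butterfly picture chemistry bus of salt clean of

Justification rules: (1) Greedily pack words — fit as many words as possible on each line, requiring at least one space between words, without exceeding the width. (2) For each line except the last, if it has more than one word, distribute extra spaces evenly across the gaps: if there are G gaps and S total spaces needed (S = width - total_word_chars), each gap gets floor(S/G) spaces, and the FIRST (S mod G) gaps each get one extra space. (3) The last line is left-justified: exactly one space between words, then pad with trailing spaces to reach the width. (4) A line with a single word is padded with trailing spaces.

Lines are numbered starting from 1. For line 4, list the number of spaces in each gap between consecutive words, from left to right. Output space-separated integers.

Line 1: ['why', 'milk'] (min_width=8, slack=5)
Line 2: ['butterfly'] (min_width=9, slack=4)
Line 3: ['picture'] (min_width=7, slack=6)
Line 4: ['chemistry', 'bus'] (min_width=13, slack=0)
Line 5: ['of', 'salt', 'clean'] (min_width=13, slack=0)
Line 6: ['of'] (min_width=2, slack=11)

Answer: 1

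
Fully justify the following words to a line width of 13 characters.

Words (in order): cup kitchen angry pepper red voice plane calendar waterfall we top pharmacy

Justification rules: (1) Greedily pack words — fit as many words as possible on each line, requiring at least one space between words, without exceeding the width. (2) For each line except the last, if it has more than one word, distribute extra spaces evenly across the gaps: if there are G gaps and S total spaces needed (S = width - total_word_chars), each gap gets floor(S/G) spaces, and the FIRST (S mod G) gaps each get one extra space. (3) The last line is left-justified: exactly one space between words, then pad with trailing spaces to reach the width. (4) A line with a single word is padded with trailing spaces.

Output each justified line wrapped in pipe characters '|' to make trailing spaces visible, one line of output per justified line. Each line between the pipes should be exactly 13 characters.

Answer: |cup   kitchen|
|angry  pepper|
|red     voice|
|plane        |
|calendar     |
|waterfall  we|
|top pharmacy |

Derivation:
Line 1: ['cup', 'kitchen'] (min_width=11, slack=2)
Line 2: ['angry', 'pepper'] (min_width=12, slack=1)
Line 3: ['red', 'voice'] (min_width=9, slack=4)
Line 4: ['plane'] (min_width=5, slack=8)
Line 5: ['calendar'] (min_width=8, slack=5)
Line 6: ['waterfall', 'we'] (min_width=12, slack=1)
Line 7: ['top', 'pharmacy'] (min_width=12, slack=1)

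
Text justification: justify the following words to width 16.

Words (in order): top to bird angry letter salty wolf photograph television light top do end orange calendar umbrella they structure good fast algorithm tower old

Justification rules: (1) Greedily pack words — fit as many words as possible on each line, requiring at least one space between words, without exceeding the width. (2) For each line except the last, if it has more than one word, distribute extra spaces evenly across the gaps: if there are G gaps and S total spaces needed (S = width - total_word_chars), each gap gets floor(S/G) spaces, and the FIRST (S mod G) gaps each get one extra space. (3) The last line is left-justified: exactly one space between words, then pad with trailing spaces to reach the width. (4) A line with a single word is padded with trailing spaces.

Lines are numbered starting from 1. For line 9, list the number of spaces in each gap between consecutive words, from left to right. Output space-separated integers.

Line 1: ['top', 'to', 'bird'] (min_width=11, slack=5)
Line 2: ['angry', 'letter'] (min_width=12, slack=4)
Line 3: ['salty', 'wolf'] (min_width=10, slack=6)
Line 4: ['photograph'] (min_width=10, slack=6)
Line 5: ['television', 'light'] (min_width=16, slack=0)
Line 6: ['top', 'do', 'end'] (min_width=10, slack=6)
Line 7: ['orange', 'calendar'] (min_width=15, slack=1)
Line 8: ['umbrella', 'they'] (min_width=13, slack=3)
Line 9: ['structure', 'good'] (min_width=14, slack=2)
Line 10: ['fast', 'algorithm'] (min_width=14, slack=2)
Line 11: ['tower', 'old'] (min_width=9, slack=7)

Answer: 3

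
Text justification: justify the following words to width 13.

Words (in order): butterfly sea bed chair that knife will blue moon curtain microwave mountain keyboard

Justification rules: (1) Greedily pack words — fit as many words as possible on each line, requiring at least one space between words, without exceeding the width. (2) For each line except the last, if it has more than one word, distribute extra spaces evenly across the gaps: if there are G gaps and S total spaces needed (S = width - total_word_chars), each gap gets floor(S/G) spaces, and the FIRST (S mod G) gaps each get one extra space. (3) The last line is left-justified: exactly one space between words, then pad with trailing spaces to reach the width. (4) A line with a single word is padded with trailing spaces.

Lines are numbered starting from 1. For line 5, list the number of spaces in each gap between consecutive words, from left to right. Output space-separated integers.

Line 1: ['butterfly', 'sea'] (min_width=13, slack=0)
Line 2: ['bed', 'chair'] (min_width=9, slack=4)
Line 3: ['that', 'knife'] (min_width=10, slack=3)
Line 4: ['will', 'blue'] (min_width=9, slack=4)
Line 5: ['moon', 'curtain'] (min_width=12, slack=1)
Line 6: ['microwave'] (min_width=9, slack=4)
Line 7: ['mountain'] (min_width=8, slack=5)
Line 8: ['keyboard'] (min_width=8, slack=5)

Answer: 2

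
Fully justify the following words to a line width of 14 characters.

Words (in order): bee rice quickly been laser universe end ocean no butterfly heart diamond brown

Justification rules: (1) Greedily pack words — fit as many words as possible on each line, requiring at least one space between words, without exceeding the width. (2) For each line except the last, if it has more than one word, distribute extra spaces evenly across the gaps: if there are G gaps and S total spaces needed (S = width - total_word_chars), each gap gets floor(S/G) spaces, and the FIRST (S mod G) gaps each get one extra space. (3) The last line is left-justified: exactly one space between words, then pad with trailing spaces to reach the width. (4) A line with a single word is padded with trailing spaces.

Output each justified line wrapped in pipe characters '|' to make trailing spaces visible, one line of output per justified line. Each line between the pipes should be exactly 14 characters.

Line 1: ['bee', 'rice'] (min_width=8, slack=6)
Line 2: ['quickly', 'been'] (min_width=12, slack=2)
Line 3: ['laser', 'universe'] (min_width=14, slack=0)
Line 4: ['end', 'ocean', 'no'] (min_width=12, slack=2)
Line 5: ['butterfly'] (min_width=9, slack=5)
Line 6: ['heart', 'diamond'] (min_width=13, slack=1)
Line 7: ['brown'] (min_width=5, slack=9)

Answer: |bee       rice|
|quickly   been|
|laser universe|
|end  ocean  no|
|butterfly     |
|heart  diamond|
|brown         |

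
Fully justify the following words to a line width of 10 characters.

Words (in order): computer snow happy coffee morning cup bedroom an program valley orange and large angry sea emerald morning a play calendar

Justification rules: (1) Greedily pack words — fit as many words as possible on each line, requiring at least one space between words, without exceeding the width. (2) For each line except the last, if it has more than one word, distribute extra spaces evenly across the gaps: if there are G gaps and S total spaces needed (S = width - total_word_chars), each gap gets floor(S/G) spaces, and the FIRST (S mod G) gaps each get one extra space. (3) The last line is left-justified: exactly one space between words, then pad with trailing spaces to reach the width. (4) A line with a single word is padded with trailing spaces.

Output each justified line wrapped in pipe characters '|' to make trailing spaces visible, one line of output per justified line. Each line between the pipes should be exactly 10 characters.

Answer: |computer  |
|snow happy|
|coffee    |
|morning   |
|cup       |
|bedroom an|
|program   |
|valley    |
|orange and|
|large     |
|angry  sea|
|emerald   |
|morning  a|
|play      |
|calendar  |

Derivation:
Line 1: ['computer'] (min_width=8, slack=2)
Line 2: ['snow', 'happy'] (min_width=10, slack=0)
Line 3: ['coffee'] (min_width=6, slack=4)
Line 4: ['morning'] (min_width=7, slack=3)
Line 5: ['cup'] (min_width=3, slack=7)
Line 6: ['bedroom', 'an'] (min_width=10, slack=0)
Line 7: ['program'] (min_width=7, slack=3)
Line 8: ['valley'] (min_width=6, slack=4)
Line 9: ['orange', 'and'] (min_width=10, slack=0)
Line 10: ['large'] (min_width=5, slack=5)
Line 11: ['angry', 'sea'] (min_width=9, slack=1)
Line 12: ['emerald'] (min_width=7, slack=3)
Line 13: ['morning', 'a'] (min_width=9, slack=1)
Line 14: ['play'] (min_width=4, slack=6)
Line 15: ['calendar'] (min_width=8, slack=2)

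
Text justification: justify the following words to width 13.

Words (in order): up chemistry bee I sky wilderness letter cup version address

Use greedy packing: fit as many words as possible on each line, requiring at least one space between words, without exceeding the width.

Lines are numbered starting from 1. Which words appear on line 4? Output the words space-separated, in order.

Line 1: ['up', 'chemistry'] (min_width=12, slack=1)
Line 2: ['bee', 'I', 'sky'] (min_width=9, slack=4)
Line 3: ['wilderness'] (min_width=10, slack=3)
Line 4: ['letter', 'cup'] (min_width=10, slack=3)
Line 5: ['version'] (min_width=7, slack=6)
Line 6: ['address'] (min_width=7, slack=6)

Answer: letter cup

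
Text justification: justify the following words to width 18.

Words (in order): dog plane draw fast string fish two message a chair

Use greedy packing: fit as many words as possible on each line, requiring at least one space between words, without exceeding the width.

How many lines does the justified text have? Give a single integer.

Answer: 4

Derivation:
Line 1: ['dog', 'plane', 'draw'] (min_width=14, slack=4)
Line 2: ['fast', 'string', 'fish'] (min_width=16, slack=2)
Line 3: ['two', 'message', 'a'] (min_width=13, slack=5)
Line 4: ['chair'] (min_width=5, slack=13)
Total lines: 4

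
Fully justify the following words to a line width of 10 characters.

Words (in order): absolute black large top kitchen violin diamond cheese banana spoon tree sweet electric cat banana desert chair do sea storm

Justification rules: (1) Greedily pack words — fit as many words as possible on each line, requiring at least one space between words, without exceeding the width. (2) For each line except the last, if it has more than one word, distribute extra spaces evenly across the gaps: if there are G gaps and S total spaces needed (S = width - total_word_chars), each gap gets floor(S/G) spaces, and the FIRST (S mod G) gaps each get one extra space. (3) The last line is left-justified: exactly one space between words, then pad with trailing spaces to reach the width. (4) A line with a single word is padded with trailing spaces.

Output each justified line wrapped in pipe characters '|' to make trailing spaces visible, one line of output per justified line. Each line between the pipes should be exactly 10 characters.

Answer: |absolute  |
|black     |
|large  top|
|kitchen   |
|violin    |
|diamond   |
|cheese    |
|banana    |
|spoon tree|
|sweet     |
|electric  |
|cat banana|
|desert    |
|chair   do|
|sea storm |

Derivation:
Line 1: ['absolute'] (min_width=8, slack=2)
Line 2: ['black'] (min_width=5, slack=5)
Line 3: ['large', 'top'] (min_width=9, slack=1)
Line 4: ['kitchen'] (min_width=7, slack=3)
Line 5: ['violin'] (min_width=6, slack=4)
Line 6: ['diamond'] (min_width=7, slack=3)
Line 7: ['cheese'] (min_width=6, slack=4)
Line 8: ['banana'] (min_width=6, slack=4)
Line 9: ['spoon', 'tree'] (min_width=10, slack=0)
Line 10: ['sweet'] (min_width=5, slack=5)
Line 11: ['electric'] (min_width=8, slack=2)
Line 12: ['cat', 'banana'] (min_width=10, slack=0)
Line 13: ['desert'] (min_width=6, slack=4)
Line 14: ['chair', 'do'] (min_width=8, slack=2)
Line 15: ['sea', 'storm'] (min_width=9, slack=1)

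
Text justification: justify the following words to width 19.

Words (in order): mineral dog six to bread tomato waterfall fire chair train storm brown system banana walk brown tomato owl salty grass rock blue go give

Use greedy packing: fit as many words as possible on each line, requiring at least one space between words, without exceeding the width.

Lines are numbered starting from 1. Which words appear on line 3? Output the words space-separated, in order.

Answer: waterfall fire

Derivation:
Line 1: ['mineral', 'dog', 'six', 'to'] (min_width=18, slack=1)
Line 2: ['bread', 'tomato'] (min_width=12, slack=7)
Line 3: ['waterfall', 'fire'] (min_width=14, slack=5)
Line 4: ['chair', 'train', 'storm'] (min_width=17, slack=2)
Line 5: ['brown', 'system', 'banana'] (min_width=19, slack=0)
Line 6: ['walk', 'brown', 'tomato'] (min_width=17, slack=2)
Line 7: ['owl', 'salty', 'grass'] (min_width=15, slack=4)
Line 8: ['rock', 'blue', 'go', 'give'] (min_width=17, slack=2)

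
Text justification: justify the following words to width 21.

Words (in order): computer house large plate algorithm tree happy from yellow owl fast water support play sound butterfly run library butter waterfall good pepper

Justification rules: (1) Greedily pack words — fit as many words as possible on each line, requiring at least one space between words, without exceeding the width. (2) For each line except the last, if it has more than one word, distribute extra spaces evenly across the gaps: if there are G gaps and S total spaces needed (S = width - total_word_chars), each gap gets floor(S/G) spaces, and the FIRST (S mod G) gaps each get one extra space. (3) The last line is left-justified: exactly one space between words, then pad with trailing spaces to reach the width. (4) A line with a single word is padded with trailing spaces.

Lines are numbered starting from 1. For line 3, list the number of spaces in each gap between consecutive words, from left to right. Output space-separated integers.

Line 1: ['computer', 'house', 'large'] (min_width=20, slack=1)
Line 2: ['plate', 'algorithm', 'tree'] (min_width=20, slack=1)
Line 3: ['happy', 'from', 'yellow', 'owl'] (min_width=21, slack=0)
Line 4: ['fast', 'water', 'support'] (min_width=18, slack=3)
Line 5: ['play', 'sound', 'butterfly'] (min_width=20, slack=1)
Line 6: ['run', 'library', 'butter'] (min_width=18, slack=3)
Line 7: ['waterfall', 'good', 'pepper'] (min_width=21, slack=0)

Answer: 1 1 1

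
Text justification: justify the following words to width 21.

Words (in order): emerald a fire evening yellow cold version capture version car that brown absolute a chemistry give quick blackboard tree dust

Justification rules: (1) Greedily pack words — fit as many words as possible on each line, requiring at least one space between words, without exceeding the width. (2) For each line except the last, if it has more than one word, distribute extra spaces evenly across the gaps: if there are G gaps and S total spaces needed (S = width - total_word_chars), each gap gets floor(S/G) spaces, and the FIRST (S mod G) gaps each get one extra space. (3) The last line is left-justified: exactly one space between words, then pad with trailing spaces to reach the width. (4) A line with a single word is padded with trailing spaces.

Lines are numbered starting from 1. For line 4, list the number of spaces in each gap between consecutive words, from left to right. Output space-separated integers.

Line 1: ['emerald', 'a', 'fire'] (min_width=14, slack=7)
Line 2: ['evening', 'yellow', 'cold'] (min_width=19, slack=2)
Line 3: ['version', 'capture'] (min_width=15, slack=6)
Line 4: ['version', 'car', 'that'] (min_width=16, slack=5)
Line 5: ['brown', 'absolute', 'a'] (min_width=16, slack=5)
Line 6: ['chemistry', 'give', 'quick'] (min_width=20, slack=1)
Line 7: ['blackboard', 'tree', 'dust'] (min_width=20, slack=1)

Answer: 4 3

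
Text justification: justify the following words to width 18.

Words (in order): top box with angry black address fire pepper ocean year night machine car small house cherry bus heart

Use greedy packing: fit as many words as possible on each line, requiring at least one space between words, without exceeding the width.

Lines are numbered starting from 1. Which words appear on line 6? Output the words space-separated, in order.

Answer: bus heart

Derivation:
Line 1: ['top', 'box', 'with', 'angry'] (min_width=18, slack=0)
Line 2: ['black', 'address', 'fire'] (min_width=18, slack=0)
Line 3: ['pepper', 'ocean', 'year'] (min_width=17, slack=1)
Line 4: ['night', 'machine', 'car'] (min_width=17, slack=1)
Line 5: ['small', 'house', 'cherry'] (min_width=18, slack=0)
Line 6: ['bus', 'heart'] (min_width=9, slack=9)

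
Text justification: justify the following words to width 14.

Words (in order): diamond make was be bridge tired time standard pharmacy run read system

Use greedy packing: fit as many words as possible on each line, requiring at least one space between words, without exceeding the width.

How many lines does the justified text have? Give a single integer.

Line 1: ['diamond', 'make'] (min_width=12, slack=2)
Line 2: ['was', 'be', 'bridge'] (min_width=13, slack=1)
Line 3: ['tired', 'time'] (min_width=10, slack=4)
Line 4: ['standard'] (min_width=8, slack=6)
Line 5: ['pharmacy', 'run'] (min_width=12, slack=2)
Line 6: ['read', 'system'] (min_width=11, slack=3)
Total lines: 6

Answer: 6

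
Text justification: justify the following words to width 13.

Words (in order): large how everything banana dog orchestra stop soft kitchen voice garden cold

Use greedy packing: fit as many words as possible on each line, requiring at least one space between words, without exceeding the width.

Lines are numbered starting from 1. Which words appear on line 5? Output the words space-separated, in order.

Answer: stop soft

Derivation:
Line 1: ['large', 'how'] (min_width=9, slack=4)
Line 2: ['everything'] (min_width=10, slack=3)
Line 3: ['banana', 'dog'] (min_width=10, slack=3)
Line 4: ['orchestra'] (min_width=9, slack=4)
Line 5: ['stop', 'soft'] (min_width=9, slack=4)
Line 6: ['kitchen', 'voice'] (min_width=13, slack=0)
Line 7: ['garden', 'cold'] (min_width=11, slack=2)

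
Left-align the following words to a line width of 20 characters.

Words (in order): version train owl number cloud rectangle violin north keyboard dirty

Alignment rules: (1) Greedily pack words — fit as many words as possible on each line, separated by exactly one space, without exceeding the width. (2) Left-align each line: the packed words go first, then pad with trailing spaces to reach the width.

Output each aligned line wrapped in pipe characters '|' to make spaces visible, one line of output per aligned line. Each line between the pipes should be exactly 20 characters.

Answer: |version train owl   |
|number cloud        |
|rectangle violin    |
|north keyboard dirty|

Derivation:
Line 1: ['version', 'train', 'owl'] (min_width=17, slack=3)
Line 2: ['number', 'cloud'] (min_width=12, slack=8)
Line 3: ['rectangle', 'violin'] (min_width=16, slack=4)
Line 4: ['north', 'keyboard', 'dirty'] (min_width=20, slack=0)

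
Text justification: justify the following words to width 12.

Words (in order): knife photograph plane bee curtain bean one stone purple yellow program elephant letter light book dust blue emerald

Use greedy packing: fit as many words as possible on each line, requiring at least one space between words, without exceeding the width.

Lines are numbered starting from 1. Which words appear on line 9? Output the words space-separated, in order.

Line 1: ['knife'] (min_width=5, slack=7)
Line 2: ['photograph'] (min_width=10, slack=2)
Line 3: ['plane', 'bee'] (min_width=9, slack=3)
Line 4: ['curtain', 'bean'] (min_width=12, slack=0)
Line 5: ['one', 'stone'] (min_width=9, slack=3)
Line 6: ['purple'] (min_width=6, slack=6)
Line 7: ['yellow'] (min_width=6, slack=6)
Line 8: ['program'] (min_width=7, slack=5)
Line 9: ['elephant'] (min_width=8, slack=4)
Line 10: ['letter', 'light'] (min_width=12, slack=0)
Line 11: ['book', 'dust'] (min_width=9, slack=3)
Line 12: ['blue', 'emerald'] (min_width=12, slack=0)

Answer: elephant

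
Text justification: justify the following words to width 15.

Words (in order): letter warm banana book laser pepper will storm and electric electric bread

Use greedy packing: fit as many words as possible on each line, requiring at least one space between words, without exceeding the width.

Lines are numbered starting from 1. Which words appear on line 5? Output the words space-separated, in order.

Answer: electric

Derivation:
Line 1: ['letter', 'warm'] (min_width=11, slack=4)
Line 2: ['banana', 'book'] (min_width=11, slack=4)
Line 3: ['laser', 'pepper'] (min_width=12, slack=3)
Line 4: ['will', 'storm', 'and'] (min_width=14, slack=1)
Line 5: ['electric'] (min_width=8, slack=7)
Line 6: ['electric', 'bread'] (min_width=14, slack=1)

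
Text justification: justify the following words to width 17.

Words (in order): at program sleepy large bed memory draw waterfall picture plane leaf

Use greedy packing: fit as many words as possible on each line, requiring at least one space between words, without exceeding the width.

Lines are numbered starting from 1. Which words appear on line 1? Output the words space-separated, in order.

Answer: at program sleepy

Derivation:
Line 1: ['at', 'program', 'sleepy'] (min_width=17, slack=0)
Line 2: ['large', 'bed', 'memory'] (min_width=16, slack=1)
Line 3: ['draw', 'waterfall'] (min_width=14, slack=3)
Line 4: ['picture', 'plane'] (min_width=13, slack=4)
Line 5: ['leaf'] (min_width=4, slack=13)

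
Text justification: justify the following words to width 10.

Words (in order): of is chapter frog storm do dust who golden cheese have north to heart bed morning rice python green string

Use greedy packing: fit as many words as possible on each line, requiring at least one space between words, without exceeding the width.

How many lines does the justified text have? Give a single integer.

Answer: 14

Derivation:
Line 1: ['of', 'is'] (min_width=5, slack=5)
Line 2: ['chapter'] (min_width=7, slack=3)
Line 3: ['frog', 'storm'] (min_width=10, slack=0)
Line 4: ['do', 'dust'] (min_width=7, slack=3)
Line 5: ['who', 'golden'] (min_width=10, slack=0)
Line 6: ['cheese'] (min_width=6, slack=4)
Line 7: ['have', 'north'] (min_width=10, slack=0)
Line 8: ['to', 'heart'] (min_width=8, slack=2)
Line 9: ['bed'] (min_width=3, slack=7)
Line 10: ['morning'] (min_width=7, slack=3)
Line 11: ['rice'] (min_width=4, slack=6)
Line 12: ['python'] (min_width=6, slack=4)
Line 13: ['green'] (min_width=5, slack=5)
Line 14: ['string'] (min_width=6, slack=4)
Total lines: 14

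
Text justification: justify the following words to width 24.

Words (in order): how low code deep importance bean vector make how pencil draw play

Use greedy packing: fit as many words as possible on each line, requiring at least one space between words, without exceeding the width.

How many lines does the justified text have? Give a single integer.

Answer: 4

Derivation:
Line 1: ['how', 'low', 'code', 'deep'] (min_width=17, slack=7)
Line 2: ['importance', 'bean', 'vector'] (min_width=22, slack=2)
Line 3: ['make', 'how', 'pencil', 'draw'] (min_width=20, slack=4)
Line 4: ['play'] (min_width=4, slack=20)
Total lines: 4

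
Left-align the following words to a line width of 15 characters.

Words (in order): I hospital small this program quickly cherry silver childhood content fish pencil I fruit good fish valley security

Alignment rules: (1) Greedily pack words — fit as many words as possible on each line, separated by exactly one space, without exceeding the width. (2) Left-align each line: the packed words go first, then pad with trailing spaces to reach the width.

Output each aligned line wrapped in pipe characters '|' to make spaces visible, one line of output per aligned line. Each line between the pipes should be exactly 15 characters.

Answer: |I hospital     |
|small this     |
|program quickly|
|cherry silver  |
|childhood      |
|content fish   |
|pencil I fruit |
|good fish      |
|valley security|

Derivation:
Line 1: ['I', 'hospital'] (min_width=10, slack=5)
Line 2: ['small', 'this'] (min_width=10, slack=5)
Line 3: ['program', 'quickly'] (min_width=15, slack=0)
Line 4: ['cherry', 'silver'] (min_width=13, slack=2)
Line 5: ['childhood'] (min_width=9, slack=6)
Line 6: ['content', 'fish'] (min_width=12, slack=3)
Line 7: ['pencil', 'I', 'fruit'] (min_width=14, slack=1)
Line 8: ['good', 'fish'] (min_width=9, slack=6)
Line 9: ['valley', 'security'] (min_width=15, slack=0)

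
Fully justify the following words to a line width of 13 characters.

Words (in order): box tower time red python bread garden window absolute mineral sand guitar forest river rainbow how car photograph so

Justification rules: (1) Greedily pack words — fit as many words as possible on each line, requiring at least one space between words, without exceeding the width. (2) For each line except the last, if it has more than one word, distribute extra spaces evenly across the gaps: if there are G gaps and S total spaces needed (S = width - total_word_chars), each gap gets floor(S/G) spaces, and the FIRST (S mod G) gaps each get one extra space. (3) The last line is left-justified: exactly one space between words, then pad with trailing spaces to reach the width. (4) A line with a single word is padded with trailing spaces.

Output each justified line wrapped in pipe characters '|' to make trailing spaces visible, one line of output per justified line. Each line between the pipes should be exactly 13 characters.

Line 1: ['box', 'tower'] (min_width=9, slack=4)
Line 2: ['time', 'red'] (min_width=8, slack=5)
Line 3: ['python', 'bread'] (min_width=12, slack=1)
Line 4: ['garden', 'window'] (min_width=13, slack=0)
Line 5: ['absolute'] (min_width=8, slack=5)
Line 6: ['mineral', 'sand'] (min_width=12, slack=1)
Line 7: ['guitar', 'forest'] (min_width=13, slack=0)
Line 8: ['river', 'rainbow'] (min_width=13, slack=0)
Line 9: ['how', 'car'] (min_width=7, slack=6)
Line 10: ['photograph', 'so'] (min_width=13, slack=0)

Answer: |box     tower|
|time      red|
|python  bread|
|garden window|
|absolute     |
|mineral  sand|
|guitar forest|
|river rainbow|
|how       car|
|photograph so|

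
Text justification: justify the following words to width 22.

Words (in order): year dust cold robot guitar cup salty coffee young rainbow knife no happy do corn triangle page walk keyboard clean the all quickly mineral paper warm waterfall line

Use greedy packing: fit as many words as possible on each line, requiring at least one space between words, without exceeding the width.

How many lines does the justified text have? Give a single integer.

Line 1: ['year', 'dust', 'cold', 'robot'] (min_width=20, slack=2)
Line 2: ['guitar', 'cup', 'salty'] (min_width=16, slack=6)
Line 3: ['coffee', 'young', 'rainbow'] (min_width=20, slack=2)
Line 4: ['knife', 'no', 'happy', 'do', 'corn'] (min_width=22, slack=0)
Line 5: ['triangle', 'page', 'walk'] (min_width=18, slack=4)
Line 6: ['keyboard', 'clean', 'the', 'all'] (min_width=22, slack=0)
Line 7: ['quickly', 'mineral', 'paper'] (min_width=21, slack=1)
Line 8: ['warm', 'waterfall', 'line'] (min_width=19, slack=3)
Total lines: 8

Answer: 8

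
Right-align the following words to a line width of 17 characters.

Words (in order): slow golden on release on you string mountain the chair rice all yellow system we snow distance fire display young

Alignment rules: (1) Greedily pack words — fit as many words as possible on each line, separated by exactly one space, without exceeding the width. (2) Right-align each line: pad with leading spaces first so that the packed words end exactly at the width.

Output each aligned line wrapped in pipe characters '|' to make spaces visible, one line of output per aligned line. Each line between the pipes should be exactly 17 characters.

Answer: |   slow golden on|
|   release on you|
|  string mountain|
|   the chair rice|
|all yellow system|
| we snow distance|
|     fire display|
|            young|

Derivation:
Line 1: ['slow', 'golden', 'on'] (min_width=14, slack=3)
Line 2: ['release', 'on', 'you'] (min_width=14, slack=3)
Line 3: ['string', 'mountain'] (min_width=15, slack=2)
Line 4: ['the', 'chair', 'rice'] (min_width=14, slack=3)
Line 5: ['all', 'yellow', 'system'] (min_width=17, slack=0)
Line 6: ['we', 'snow', 'distance'] (min_width=16, slack=1)
Line 7: ['fire', 'display'] (min_width=12, slack=5)
Line 8: ['young'] (min_width=5, slack=12)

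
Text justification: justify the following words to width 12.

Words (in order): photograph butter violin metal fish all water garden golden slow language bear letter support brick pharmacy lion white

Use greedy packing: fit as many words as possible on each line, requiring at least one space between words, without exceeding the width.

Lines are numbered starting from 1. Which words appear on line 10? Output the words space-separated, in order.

Line 1: ['photograph'] (min_width=10, slack=2)
Line 2: ['butter'] (min_width=6, slack=6)
Line 3: ['violin', 'metal'] (min_width=12, slack=0)
Line 4: ['fish', 'all'] (min_width=8, slack=4)
Line 5: ['water', 'garden'] (min_width=12, slack=0)
Line 6: ['golden', 'slow'] (min_width=11, slack=1)
Line 7: ['language'] (min_width=8, slack=4)
Line 8: ['bear', 'letter'] (min_width=11, slack=1)
Line 9: ['support'] (min_width=7, slack=5)
Line 10: ['brick'] (min_width=5, slack=7)
Line 11: ['pharmacy'] (min_width=8, slack=4)
Line 12: ['lion', 'white'] (min_width=10, slack=2)

Answer: brick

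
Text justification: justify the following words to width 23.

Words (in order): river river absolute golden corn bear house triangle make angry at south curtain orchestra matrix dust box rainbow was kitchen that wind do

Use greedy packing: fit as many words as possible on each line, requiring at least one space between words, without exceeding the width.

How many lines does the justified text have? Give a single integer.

Answer: 7

Derivation:
Line 1: ['river', 'river', 'absolute'] (min_width=20, slack=3)
Line 2: ['golden', 'corn', 'bear', 'house'] (min_width=22, slack=1)
Line 3: ['triangle', 'make', 'angry', 'at'] (min_width=22, slack=1)
Line 4: ['south', 'curtain', 'orchestra'] (min_width=23, slack=0)
Line 5: ['matrix', 'dust', 'box', 'rainbow'] (min_width=23, slack=0)
Line 6: ['was', 'kitchen', 'that', 'wind'] (min_width=21, slack=2)
Line 7: ['do'] (min_width=2, slack=21)
Total lines: 7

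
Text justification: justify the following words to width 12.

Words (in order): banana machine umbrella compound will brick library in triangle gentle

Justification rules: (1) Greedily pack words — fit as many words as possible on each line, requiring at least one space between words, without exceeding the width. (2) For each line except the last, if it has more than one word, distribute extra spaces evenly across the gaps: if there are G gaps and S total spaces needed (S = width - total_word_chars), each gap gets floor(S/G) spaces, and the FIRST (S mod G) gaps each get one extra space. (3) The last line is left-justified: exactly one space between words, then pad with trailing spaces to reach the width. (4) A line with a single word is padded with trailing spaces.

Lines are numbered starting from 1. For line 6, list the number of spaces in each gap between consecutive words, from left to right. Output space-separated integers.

Line 1: ['banana'] (min_width=6, slack=6)
Line 2: ['machine'] (min_width=7, slack=5)
Line 3: ['umbrella'] (min_width=8, slack=4)
Line 4: ['compound'] (min_width=8, slack=4)
Line 5: ['will', 'brick'] (min_width=10, slack=2)
Line 6: ['library', 'in'] (min_width=10, slack=2)
Line 7: ['triangle'] (min_width=8, slack=4)
Line 8: ['gentle'] (min_width=6, slack=6)

Answer: 3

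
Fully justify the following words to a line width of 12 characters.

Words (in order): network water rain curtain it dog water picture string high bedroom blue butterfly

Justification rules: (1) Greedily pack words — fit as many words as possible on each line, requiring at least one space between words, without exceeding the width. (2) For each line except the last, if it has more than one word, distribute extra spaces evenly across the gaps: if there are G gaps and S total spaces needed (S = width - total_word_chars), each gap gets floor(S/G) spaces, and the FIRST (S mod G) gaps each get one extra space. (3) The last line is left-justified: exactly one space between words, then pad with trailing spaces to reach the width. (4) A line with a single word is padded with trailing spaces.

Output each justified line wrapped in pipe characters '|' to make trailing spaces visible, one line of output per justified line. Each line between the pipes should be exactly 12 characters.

Line 1: ['network'] (min_width=7, slack=5)
Line 2: ['water', 'rain'] (min_width=10, slack=2)
Line 3: ['curtain', 'it'] (min_width=10, slack=2)
Line 4: ['dog', 'water'] (min_width=9, slack=3)
Line 5: ['picture'] (min_width=7, slack=5)
Line 6: ['string', 'high'] (min_width=11, slack=1)
Line 7: ['bedroom', 'blue'] (min_width=12, slack=0)
Line 8: ['butterfly'] (min_width=9, slack=3)

Answer: |network     |
|water   rain|
|curtain   it|
|dog    water|
|picture     |
|string  high|
|bedroom blue|
|butterfly   |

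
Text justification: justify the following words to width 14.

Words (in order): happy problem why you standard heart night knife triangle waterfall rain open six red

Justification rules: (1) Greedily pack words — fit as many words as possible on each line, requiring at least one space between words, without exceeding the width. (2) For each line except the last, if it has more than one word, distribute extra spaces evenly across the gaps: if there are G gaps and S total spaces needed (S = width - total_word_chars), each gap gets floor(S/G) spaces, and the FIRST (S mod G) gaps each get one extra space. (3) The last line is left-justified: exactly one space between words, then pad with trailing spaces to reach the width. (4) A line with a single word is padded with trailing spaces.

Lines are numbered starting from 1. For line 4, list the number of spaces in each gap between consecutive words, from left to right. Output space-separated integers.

Answer: 4

Derivation:
Line 1: ['happy', 'problem'] (min_width=13, slack=1)
Line 2: ['why', 'you'] (min_width=7, slack=7)
Line 3: ['standard', 'heart'] (min_width=14, slack=0)
Line 4: ['night', 'knife'] (min_width=11, slack=3)
Line 5: ['triangle'] (min_width=8, slack=6)
Line 6: ['waterfall', 'rain'] (min_width=14, slack=0)
Line 7: ['open', 'six', 'red'] (min_width=12, slack=2)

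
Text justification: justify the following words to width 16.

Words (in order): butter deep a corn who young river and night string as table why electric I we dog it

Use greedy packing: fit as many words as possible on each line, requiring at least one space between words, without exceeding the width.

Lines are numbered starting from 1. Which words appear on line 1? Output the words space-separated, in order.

Line 1: ['butter', 'deep', 'a'] (min_width=13, slack=3)
Line 2: ['corn', 'who', 'young'] (min_width=14, slack=2)
Line 3: ['river', 'and', 'night'] (min_width=15, slack=1)
Line 4: ['string', 'as', 'table'] (min_width=15, slack=1)
Line 5: ['why', 'electric', 'I'] (min_width=14, slack=2)
Line 6: ['we', 'dog', 'it'] (min_width=9, slack=7)

Answer: butter deep a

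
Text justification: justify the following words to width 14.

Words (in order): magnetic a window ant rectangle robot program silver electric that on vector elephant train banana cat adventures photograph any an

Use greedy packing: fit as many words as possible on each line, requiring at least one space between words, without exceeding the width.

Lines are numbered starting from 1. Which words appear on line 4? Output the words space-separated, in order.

Answer: robot program

Derivation:
Line 1: ['magnetic', 'a'] (min_width=10, slack=4)
Line 2: ['window', 'ant'] (min_width=10, slack=4)
Line 3: ['rectangle'] (min_width=9, slack=5)
Line 4: ['robot', 'program'] (min_width=13, slack=1)
Line 5: ['silver'] (min_width=6, slack=8)
Line 6: ['electric', 'that'] (min_width=13, slack=1)
Line 7: ['on', 'vector'] (min_width=9, slack=5)
Line 8: ['elephant', 'train'] (min_width=14, slack=0)
Line 9: ['banana', 'cat'] (min_width=10, slack=4)
Line 10: ['adventures'] (min_width=10, slack=4)
Line 11: ['photograph', 'any'] (min_width=14, slack=0)
Line 12: ['an'] (min_width=2, slack=12)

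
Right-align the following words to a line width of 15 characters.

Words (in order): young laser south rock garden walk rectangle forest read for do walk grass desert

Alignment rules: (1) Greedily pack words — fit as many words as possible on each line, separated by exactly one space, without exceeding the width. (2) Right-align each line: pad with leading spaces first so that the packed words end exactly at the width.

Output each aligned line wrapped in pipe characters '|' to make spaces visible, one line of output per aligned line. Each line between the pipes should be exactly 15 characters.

Answer: |    young laser|
|     south rock|
|    garden walk|
|      rectangle|
|forest read for|
|  do walk grass|
|         desert|

Derivation:
Line 1: ['young', 'laser'] (min_width=11, slack=4)
Line 2: ['south', 'rock'] (min_width=10, slack=5)
Line 3: ['garden', 'walk'] (min_width=11, slack=4)
Line 4: ['rectangle'] (min_width=9, slack=6)
Line 5: ['forest', 'read', 'for'] (min_width=15, slack=0)
Line 6: ['do', 'walk', 'grass'] (min_width=13, slack=2)
Line 7: ['desert'] (min_width=6, slack=9)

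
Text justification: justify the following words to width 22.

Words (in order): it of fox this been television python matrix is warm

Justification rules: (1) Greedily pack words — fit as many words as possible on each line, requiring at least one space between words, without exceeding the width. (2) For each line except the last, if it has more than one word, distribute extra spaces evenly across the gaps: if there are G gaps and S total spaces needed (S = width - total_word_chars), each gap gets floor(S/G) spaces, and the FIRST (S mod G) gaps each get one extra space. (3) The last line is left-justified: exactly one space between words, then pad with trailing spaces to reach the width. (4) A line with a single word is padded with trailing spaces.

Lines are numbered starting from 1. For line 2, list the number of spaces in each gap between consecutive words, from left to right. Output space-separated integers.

Line 1: ['it', 'of', 'fox', 'this', 'been'] (min_width=19, slack=3)
Line 2: ['television', 'python'] (min_width=17, slack=5)
Line 3: ['matrix', 'is', 'warm'] (min_width=14, slack=8)

Answer: 6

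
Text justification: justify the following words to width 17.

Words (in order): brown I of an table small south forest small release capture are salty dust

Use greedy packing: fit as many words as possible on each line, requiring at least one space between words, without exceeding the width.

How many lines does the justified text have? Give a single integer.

Answer: 5

Derivation:
Line 1: ['brown', 'I', 'of', 'an'] (min_width=13, slack=4)
Line 2: ['table', 'small', 'south'] (min_width=17, slack=0)
Line 3: ['forest', 'small'] (min_width=12, slack=5)
Line 4: ['release', 'capture'] (min_width=15, slack=2)
Line 5: ['are', 'salty', 'dust'] (min_width=14, slack=3)
Total lines: 5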